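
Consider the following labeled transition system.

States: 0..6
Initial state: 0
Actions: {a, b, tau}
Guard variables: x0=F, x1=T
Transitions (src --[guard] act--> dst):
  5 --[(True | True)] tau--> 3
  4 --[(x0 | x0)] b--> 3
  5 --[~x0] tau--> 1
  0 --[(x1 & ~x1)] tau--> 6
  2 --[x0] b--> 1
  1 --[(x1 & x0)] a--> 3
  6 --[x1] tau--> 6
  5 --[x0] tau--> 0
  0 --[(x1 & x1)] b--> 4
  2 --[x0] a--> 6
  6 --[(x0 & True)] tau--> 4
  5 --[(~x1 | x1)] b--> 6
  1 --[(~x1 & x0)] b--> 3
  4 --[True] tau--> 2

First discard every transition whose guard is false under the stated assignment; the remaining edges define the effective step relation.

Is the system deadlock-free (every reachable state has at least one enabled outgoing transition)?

Reachable = {0,2,4}
  0: b→4  [1 out]
  2: ∅  [deadlock]
  4: tau→2  [1 out]
Path to 2: b·tau

Answer: DEADLOCK at state 2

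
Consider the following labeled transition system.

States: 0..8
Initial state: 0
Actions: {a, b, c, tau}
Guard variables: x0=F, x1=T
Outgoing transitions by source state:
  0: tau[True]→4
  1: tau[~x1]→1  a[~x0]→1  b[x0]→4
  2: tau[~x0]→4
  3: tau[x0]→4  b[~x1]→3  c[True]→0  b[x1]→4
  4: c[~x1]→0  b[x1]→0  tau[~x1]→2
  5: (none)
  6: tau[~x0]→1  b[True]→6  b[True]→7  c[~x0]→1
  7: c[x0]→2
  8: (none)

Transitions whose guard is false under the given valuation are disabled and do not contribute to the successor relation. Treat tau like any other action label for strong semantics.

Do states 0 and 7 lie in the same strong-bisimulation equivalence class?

Refine partition for ~:
  round 0: {{0,1,2,3,4,5,6,7,8}}
  round 1: {{0,2},{1},{3},{4},{5,7,8},{6}}
Fixed point at round 2; 6 class(es).
class of 0: {0,2}; class of 7: {5,7,8}

Answer: NOT BISIMILAR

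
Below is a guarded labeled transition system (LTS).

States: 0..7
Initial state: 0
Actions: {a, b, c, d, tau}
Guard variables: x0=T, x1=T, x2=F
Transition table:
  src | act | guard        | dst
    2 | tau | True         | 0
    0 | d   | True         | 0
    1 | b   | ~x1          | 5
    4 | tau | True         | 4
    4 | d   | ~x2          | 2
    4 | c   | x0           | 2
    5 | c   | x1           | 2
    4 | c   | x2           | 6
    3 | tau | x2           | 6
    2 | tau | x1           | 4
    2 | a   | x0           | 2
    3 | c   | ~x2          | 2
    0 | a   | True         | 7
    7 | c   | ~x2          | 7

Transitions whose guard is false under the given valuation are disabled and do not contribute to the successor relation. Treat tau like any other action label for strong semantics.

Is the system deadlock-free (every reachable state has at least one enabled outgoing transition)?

Reachable = {0,7}
  0: a→7  d→0  [2 exit(s)]
  7: c→7  [1 exit(s)]

Answer: DEADLOCK-FREE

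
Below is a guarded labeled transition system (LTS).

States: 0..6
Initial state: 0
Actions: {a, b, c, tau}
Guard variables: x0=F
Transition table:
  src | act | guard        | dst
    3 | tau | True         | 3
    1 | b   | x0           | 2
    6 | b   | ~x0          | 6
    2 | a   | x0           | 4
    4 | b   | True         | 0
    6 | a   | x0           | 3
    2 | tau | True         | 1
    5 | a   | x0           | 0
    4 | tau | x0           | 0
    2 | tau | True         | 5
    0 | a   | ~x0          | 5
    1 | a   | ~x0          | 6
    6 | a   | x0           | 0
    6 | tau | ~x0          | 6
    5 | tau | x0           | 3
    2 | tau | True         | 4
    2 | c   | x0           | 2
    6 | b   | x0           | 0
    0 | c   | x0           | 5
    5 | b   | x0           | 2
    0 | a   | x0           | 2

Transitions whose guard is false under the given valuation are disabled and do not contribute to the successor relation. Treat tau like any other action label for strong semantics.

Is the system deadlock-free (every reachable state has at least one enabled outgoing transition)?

Answer: DEADLOCK at state 5

Trace:
R = {0,5}
  0: a→5  [1 exit(s)]
  5: ∅  [deadlock]
witness 5: a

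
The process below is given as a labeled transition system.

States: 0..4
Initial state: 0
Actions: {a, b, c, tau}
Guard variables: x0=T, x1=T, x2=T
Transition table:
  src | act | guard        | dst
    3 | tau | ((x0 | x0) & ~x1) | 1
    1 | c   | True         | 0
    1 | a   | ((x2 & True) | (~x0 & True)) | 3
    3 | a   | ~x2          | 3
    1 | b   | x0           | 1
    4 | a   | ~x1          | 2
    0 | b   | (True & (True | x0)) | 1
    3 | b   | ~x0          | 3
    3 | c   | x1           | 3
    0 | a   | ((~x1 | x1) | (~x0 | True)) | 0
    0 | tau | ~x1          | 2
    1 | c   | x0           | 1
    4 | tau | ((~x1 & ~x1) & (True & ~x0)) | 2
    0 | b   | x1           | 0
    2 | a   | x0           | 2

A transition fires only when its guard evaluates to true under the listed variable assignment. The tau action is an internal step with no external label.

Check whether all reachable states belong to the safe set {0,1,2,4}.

Answer: INVARIANT VIOLATED at state 3

Trace:
Inv-set: {0,1,2,4}
Reach set: {0,1,3}
  0: ok
  1: ok
  3: VIOLATES
counterexample path to 3: b·a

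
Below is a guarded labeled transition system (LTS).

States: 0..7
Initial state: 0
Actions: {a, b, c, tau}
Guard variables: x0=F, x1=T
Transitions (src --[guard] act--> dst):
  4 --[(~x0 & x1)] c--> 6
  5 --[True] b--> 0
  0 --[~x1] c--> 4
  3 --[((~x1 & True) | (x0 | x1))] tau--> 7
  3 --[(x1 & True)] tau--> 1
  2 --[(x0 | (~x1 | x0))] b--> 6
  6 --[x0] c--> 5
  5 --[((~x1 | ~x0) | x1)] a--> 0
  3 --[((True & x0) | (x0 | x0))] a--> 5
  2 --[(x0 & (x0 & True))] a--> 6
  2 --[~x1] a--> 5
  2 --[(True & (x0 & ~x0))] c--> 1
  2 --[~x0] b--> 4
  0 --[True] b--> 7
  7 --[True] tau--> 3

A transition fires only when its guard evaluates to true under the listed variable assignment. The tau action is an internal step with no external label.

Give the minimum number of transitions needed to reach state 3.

Answer: 2

Working:
Breadth-first toward 3:
  Layer 0: {0}
  Layer 1: {7}
  Layer 2: {3}
depth(3)=2, e.g. b·tau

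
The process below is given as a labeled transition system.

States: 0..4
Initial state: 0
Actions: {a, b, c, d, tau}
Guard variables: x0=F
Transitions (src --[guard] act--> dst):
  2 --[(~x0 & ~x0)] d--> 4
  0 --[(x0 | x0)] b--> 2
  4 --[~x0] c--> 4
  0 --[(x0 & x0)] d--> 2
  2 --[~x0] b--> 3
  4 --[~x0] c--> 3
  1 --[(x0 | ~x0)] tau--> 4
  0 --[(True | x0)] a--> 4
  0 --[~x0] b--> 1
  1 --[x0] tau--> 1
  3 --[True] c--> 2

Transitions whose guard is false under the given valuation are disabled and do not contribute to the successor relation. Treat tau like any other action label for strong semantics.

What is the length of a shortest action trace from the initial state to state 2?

Answer: 3

Working:
BFS to 2:
  L0 = {0}
  L1 = {1,4}
  L2 = {3}
  L3 = {2}
2 enters at depth 3; path a·c·c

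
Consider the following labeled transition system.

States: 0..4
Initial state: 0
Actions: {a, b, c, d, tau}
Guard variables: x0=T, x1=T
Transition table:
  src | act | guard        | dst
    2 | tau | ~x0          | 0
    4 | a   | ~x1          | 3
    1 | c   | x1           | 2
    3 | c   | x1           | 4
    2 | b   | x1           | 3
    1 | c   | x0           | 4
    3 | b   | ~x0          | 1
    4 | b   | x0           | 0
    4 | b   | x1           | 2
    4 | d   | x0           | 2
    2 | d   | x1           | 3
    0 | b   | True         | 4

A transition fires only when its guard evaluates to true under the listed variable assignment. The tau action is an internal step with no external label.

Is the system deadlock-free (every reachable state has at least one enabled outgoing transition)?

Reach set: {0,2,3,4}
  0: b→4  [deg 1]
  2: b→3  d→3  [deg 2]
  3: c→4  [deg 1]
  4: b→0  b→2  d→2  [deg 3]

Answer: DEADLOCK-FREE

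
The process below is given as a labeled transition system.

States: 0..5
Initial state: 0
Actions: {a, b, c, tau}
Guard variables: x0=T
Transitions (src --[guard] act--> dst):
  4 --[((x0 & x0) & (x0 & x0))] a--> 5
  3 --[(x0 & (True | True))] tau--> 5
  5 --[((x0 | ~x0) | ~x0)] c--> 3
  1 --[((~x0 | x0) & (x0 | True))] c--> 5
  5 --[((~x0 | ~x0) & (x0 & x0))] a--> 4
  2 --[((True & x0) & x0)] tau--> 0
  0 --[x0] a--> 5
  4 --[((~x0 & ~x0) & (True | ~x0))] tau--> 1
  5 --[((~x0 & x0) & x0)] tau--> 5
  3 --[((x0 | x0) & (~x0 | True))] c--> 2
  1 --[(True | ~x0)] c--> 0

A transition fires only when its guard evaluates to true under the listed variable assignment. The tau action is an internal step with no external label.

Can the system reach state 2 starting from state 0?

Guard filter leaves 8 enabled edge(s).
L0 = {0}
L1 = {5}  now seen {0,5}
L2 = {3}  now seen {0,3,5}
L3 = {2}  now seen {0,2,3,5}
Reach set: {0,2,3,5}
Path to 2: a·c·c

Answer: REACHABLE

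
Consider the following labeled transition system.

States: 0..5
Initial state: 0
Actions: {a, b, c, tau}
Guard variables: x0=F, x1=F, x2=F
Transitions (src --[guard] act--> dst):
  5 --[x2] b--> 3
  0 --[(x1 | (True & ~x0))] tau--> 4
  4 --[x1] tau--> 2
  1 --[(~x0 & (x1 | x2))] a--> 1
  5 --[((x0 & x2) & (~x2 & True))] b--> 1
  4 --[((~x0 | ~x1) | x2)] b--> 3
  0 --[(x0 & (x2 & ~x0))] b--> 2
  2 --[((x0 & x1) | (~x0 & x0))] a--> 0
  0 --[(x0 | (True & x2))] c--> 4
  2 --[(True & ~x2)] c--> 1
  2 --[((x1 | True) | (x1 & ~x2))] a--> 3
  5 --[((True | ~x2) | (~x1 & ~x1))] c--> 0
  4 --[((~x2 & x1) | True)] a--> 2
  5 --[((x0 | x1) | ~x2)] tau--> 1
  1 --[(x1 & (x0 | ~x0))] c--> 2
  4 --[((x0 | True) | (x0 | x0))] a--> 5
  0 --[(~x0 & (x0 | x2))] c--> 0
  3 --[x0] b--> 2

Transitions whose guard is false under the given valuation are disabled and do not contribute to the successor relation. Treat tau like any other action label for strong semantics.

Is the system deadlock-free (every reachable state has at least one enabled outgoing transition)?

Answer: DEADLOCK at state 1

Working:
Reachable = {0,1,2,3,4,5}
  0: tau→4  [1 exit(s)]
  1: ∅  [deadlock]
  2: a→3  c→1  [2 exit(s)]
  3: ∅  [deadlock]
  4: a→2  a→5  b→3  [3 exit(s)]
  5: c→0  tau→1  [2 exit(s)]
witness 1: tau·a·c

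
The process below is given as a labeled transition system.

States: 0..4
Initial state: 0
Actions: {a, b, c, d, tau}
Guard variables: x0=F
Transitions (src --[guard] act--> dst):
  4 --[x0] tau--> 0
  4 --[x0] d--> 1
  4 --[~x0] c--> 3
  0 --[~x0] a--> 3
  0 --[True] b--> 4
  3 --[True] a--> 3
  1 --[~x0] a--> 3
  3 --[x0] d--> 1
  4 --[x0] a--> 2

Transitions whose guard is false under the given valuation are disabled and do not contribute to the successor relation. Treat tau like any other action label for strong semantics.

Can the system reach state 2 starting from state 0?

Guard filter leaves 5 enabled edge(s).
L0 = {0}
L1 = {3,4}  cumulative {0,3,4}
Reachable = {0,3,4}

Answer: UNREACHABLE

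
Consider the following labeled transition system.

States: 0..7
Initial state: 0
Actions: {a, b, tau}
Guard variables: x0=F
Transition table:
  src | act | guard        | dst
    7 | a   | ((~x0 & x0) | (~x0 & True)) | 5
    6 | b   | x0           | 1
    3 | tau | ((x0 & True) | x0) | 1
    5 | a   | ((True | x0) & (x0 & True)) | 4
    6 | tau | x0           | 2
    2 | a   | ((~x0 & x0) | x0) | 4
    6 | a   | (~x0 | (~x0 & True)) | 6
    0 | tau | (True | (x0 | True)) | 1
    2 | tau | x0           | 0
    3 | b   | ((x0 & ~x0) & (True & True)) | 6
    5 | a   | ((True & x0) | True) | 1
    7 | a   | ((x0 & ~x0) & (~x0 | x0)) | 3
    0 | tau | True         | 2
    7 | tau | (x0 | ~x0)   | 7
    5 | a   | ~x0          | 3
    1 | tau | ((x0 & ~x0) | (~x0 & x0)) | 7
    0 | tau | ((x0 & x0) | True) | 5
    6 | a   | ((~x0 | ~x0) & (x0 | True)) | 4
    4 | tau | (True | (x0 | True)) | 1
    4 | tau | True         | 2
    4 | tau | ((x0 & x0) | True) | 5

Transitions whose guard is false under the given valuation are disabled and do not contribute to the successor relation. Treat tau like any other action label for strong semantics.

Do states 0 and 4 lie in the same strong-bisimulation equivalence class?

Answer: BISIMILAR

Trace:
Bisimulation quotient by refinement:
  π0 = {{0,1,2,3,4,5,6,7}}
  π1 = {{0,4},{1,2,3},{5,6},{7}}
  π2 = {{0,4},{1,2,3},{5},{6},{7}}
Fixed point at round 3; 5 class(es).
[0]={0,4}  [4]={0,4}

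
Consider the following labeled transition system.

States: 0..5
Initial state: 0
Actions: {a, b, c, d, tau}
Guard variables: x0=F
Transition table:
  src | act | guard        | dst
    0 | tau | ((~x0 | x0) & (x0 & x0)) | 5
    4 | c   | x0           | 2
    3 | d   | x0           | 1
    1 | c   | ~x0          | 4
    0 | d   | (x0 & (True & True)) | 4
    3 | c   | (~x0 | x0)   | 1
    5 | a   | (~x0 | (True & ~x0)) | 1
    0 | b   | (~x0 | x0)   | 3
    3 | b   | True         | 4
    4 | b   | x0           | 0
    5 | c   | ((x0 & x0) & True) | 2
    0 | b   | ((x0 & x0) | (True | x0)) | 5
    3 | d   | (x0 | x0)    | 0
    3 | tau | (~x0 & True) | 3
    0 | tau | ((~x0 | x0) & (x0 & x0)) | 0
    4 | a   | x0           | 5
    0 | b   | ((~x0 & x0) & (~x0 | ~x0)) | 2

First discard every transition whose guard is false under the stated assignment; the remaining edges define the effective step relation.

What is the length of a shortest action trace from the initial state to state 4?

BFS to 4:
  L0 = {0}
  L1 = {3,5}
  L2 = {1,4}
depth(4)=2, e.g. b·b

Answer: 2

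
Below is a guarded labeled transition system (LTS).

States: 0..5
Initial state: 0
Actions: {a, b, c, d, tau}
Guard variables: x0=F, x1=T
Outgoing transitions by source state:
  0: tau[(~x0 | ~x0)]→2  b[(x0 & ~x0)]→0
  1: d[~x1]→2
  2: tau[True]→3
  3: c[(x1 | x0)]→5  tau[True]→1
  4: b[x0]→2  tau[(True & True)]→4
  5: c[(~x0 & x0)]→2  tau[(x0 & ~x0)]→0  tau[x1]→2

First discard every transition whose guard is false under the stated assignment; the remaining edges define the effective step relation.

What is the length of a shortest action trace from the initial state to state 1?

BFS to 1:
  Layer 0: {0}
  Layer 1: {2}
  Layer 2: {3}
  Layer 3: {1,5}
first hit 1 at d=3 via tau·tau·tau

Answer: 3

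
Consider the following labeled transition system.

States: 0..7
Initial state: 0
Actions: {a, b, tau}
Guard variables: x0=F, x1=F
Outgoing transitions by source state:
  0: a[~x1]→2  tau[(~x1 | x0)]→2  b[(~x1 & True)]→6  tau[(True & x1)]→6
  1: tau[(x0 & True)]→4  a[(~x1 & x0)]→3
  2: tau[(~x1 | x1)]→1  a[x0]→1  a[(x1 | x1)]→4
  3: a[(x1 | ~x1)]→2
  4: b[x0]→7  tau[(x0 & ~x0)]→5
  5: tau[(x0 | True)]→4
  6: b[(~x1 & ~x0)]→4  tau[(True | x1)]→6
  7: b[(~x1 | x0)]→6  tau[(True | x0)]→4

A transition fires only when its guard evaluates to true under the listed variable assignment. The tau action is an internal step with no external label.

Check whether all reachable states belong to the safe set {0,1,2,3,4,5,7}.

Inv-set: {0,1,2,3,4,5,7}
R = {0,1,2,4,6}
  0: ✓
  1: ✓
  2: ✓
  4: ✓
  6: outside
reach 6 via b — violates

Answer: INVARIANT VIOLATED at state 6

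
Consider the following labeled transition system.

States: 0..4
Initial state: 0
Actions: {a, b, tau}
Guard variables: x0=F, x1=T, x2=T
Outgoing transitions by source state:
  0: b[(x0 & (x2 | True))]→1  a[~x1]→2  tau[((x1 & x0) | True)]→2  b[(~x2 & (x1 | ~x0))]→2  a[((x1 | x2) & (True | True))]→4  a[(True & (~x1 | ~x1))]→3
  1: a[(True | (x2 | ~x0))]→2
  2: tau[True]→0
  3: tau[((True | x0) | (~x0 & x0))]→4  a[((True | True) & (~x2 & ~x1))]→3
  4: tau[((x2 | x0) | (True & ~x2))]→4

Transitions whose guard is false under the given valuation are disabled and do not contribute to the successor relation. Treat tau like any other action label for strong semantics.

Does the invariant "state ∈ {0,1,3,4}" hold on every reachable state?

Answer: INVARIANT VIOLATED at state 2

Analysis:
Allowed set {0,1,3,4}
Reach set: {0,2,4}
  0: ok
  2: outside
  4: ok
witness against invariant: tau → 2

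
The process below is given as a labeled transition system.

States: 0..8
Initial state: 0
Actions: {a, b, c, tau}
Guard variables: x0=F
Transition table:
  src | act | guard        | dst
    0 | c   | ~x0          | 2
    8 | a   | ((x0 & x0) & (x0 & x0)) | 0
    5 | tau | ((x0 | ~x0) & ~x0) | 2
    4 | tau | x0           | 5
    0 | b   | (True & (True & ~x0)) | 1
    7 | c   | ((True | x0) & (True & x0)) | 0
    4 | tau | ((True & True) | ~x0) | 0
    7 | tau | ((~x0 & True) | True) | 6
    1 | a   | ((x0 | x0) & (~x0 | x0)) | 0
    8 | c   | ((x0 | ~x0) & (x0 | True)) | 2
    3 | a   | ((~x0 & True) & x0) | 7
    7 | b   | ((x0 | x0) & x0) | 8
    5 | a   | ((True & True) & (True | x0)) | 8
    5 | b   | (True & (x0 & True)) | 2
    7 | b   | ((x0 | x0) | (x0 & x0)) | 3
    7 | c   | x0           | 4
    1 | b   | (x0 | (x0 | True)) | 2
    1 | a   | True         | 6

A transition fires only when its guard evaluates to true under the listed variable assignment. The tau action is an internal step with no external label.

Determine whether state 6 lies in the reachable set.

Answer: REACHABLE

Trace:
Guard filter leaves 9 enabled edge(s).
Layer 0: {0}
Layer 1: {1,2}  now seen {0,1,2}
Layer 2: {6}  now seen {0,1,2,6}
Reachable = {0,1,2,6}
witness 6: b·a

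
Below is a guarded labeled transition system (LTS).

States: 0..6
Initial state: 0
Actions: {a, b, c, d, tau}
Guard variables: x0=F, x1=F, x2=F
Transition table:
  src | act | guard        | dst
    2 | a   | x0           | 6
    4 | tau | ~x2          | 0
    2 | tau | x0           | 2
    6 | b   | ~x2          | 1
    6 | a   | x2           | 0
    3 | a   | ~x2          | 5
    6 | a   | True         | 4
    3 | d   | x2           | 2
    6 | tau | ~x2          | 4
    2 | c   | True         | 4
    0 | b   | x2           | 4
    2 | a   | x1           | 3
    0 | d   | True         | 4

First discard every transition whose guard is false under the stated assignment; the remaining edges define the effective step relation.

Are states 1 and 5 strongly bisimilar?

Bisimulation quotient by refinement:
  π0 = {{0,1,2,3,4,5,6}}
  π1 = {{0},{1,5},{2},{3},{4},{6}}
6 equivalence class(es) (converged in 2)
class of 1: {1,5}; class of 5: {1,5}

Answer: BISIMILAR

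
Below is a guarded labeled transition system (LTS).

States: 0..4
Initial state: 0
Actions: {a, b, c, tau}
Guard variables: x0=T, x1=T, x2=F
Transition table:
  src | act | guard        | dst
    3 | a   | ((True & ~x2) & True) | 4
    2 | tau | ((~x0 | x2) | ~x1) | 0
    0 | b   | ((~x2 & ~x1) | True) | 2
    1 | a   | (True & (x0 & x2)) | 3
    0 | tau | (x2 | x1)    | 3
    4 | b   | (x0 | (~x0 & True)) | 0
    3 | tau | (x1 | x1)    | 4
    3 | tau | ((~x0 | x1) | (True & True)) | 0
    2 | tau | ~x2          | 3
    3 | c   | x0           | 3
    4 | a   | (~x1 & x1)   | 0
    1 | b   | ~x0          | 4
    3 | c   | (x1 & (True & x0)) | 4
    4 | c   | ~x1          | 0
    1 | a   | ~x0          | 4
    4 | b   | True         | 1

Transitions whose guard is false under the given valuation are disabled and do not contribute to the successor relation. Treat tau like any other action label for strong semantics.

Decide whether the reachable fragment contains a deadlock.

Answer: DEADLOCK at state 1

Trace:
R = {0,1,2,3,4}
  0: b→2  tau→3  [2 exit(s)]
  1: ∅  [deadlock]
  2: tau→3  [1 exit(s)]
  3: a→4  c→3  c→4  tau→0  tau→4  [5 exit(s)]
  4: b→0  b→1  [2 exit(s)]
witness 1: tau·a·b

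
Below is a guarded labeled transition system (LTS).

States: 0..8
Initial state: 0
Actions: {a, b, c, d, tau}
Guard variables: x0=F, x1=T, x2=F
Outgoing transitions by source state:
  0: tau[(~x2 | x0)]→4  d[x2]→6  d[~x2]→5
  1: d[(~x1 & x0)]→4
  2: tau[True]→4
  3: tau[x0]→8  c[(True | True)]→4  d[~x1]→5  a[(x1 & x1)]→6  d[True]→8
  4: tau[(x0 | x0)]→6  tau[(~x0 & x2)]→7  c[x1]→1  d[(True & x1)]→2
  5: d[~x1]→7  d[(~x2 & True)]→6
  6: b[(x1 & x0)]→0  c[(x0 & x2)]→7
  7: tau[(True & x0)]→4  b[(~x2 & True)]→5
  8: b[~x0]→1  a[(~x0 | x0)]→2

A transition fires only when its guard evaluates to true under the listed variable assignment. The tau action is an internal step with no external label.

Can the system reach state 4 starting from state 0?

Guard filter leaves 12 enabled edge(s).
Layer 0: {0}
Layer 1: {4,5}  cumulative {0,4,5}
Layer 2: {1,2,6}  cumulative {0,1,2,4,5,6}
Reach set: {0,1,2,4,5,6}
trace reaching 4: tau

Answer: REACHABLE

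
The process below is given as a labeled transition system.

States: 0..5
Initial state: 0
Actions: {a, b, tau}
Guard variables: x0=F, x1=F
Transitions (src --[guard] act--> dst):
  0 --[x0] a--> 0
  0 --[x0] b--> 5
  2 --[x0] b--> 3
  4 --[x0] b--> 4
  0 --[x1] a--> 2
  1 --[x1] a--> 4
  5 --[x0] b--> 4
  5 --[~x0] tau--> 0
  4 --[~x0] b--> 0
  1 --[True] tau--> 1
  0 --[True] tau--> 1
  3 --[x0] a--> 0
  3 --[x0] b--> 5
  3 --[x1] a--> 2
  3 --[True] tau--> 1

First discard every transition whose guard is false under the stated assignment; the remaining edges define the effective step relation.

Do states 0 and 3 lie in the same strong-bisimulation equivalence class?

Answer: BISIMILAR

Working:
Bisimulation quotient by refinement:
  P[0] = {{0,1,2,3,4,5}}
  P[1] = {{0,1,3,5},{2},{4}}
stable after 2 split(s): 3 block(s)
class of 0: {0,1,3,5}; class of 3: {0,1,3,5}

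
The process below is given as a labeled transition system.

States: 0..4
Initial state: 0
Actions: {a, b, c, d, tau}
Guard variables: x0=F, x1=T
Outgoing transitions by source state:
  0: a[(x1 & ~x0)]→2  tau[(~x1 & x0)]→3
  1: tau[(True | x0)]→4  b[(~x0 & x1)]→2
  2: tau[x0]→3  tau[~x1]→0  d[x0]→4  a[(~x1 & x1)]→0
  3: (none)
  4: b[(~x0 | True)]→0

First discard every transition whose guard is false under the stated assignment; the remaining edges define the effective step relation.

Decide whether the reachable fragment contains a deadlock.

R = {0,2}
  0: a→2  [deg 1]
  2: ∅  [deadlock]
witness 2: a

Answer: DEADLOCK at state 2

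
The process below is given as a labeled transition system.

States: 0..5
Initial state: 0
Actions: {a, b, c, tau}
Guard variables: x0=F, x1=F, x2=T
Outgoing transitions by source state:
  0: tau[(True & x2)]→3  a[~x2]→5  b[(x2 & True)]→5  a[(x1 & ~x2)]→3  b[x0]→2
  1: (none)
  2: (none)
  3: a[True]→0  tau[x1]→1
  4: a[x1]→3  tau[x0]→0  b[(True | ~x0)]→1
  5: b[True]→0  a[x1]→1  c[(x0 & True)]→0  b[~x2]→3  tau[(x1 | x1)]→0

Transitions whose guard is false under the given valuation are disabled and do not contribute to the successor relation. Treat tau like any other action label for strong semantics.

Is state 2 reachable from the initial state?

Answer: UNREACHABLE

Working:
5 transition(s) survive guard evaluation.
L0 = {0}
L1 = {3,5}  now seen {0,3,5}
Reachable = {0,3,5}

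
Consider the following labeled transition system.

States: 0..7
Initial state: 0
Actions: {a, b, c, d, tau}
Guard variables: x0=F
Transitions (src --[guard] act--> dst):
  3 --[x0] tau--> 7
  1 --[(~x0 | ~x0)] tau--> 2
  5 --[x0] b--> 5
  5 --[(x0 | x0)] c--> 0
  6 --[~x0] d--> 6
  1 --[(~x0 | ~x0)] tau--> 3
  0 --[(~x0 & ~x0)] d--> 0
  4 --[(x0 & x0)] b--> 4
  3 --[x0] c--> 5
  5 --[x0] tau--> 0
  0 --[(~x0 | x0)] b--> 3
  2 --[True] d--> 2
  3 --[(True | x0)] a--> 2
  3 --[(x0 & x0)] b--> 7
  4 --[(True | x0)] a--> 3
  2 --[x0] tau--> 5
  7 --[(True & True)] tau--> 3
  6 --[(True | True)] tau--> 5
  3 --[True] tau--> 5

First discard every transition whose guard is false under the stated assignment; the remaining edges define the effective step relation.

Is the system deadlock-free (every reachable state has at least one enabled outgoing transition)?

Answer: DEADLOCK at state 5

Working:
R = {0,2,3,5}
  0: b→3  d→0  [deg 2]
  2: d→2  [deg 1]
  3: a→2  tau→5  [deg 2]
  5: ∅  [deadlock]
Path to 5: b·tau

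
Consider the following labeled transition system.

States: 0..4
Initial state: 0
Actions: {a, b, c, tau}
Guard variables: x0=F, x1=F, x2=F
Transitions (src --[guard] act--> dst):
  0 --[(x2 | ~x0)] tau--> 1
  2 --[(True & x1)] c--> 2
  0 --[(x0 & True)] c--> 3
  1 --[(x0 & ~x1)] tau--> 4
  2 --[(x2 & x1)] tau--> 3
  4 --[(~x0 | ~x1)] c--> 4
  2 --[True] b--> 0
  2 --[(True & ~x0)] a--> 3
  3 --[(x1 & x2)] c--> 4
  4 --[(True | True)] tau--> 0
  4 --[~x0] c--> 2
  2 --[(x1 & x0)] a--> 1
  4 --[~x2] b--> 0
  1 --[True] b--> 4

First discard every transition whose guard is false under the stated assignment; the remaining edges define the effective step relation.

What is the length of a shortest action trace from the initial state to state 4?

Breadth-first toward 4:
  Layer 0: {0}
  Layer 1: {1}
  Layer 2: {4}
4 enters at depth 2; path tau·b

Answer: 2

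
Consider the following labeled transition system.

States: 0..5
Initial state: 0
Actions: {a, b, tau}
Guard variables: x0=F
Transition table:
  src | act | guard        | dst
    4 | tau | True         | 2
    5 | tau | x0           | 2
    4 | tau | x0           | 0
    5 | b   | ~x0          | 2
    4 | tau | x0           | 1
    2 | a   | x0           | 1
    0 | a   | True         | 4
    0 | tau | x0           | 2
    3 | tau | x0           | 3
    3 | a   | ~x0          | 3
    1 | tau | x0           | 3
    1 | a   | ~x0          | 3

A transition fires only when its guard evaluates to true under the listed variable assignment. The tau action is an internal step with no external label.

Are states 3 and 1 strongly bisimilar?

Answer: BISIMILAR

Trace:
Compute ~ classes (split until stable):
  round 0: {{0,1,2,3,4,5}}
  round 1: {{0,1,3},{2},{4},{5}}
  round 2: {{0},{1,3},{2},{4},{5}}
5 equivalence class(es) (converged in 3)
class of 3: {1,3}; class of 1: {1,3}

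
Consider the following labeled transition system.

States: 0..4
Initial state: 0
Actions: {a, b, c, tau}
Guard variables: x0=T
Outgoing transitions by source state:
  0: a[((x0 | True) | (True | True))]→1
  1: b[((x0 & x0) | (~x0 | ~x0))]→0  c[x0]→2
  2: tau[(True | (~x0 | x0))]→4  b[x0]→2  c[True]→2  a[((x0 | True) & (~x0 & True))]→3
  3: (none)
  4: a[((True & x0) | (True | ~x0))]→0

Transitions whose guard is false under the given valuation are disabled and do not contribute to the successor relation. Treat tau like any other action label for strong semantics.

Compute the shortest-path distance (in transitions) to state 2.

Answer: 2

Analysis:
Layered search for 2:
  L0 = {0}
  L1 = {1}
  L2 = {2}
2 enters at depth 2; path a·c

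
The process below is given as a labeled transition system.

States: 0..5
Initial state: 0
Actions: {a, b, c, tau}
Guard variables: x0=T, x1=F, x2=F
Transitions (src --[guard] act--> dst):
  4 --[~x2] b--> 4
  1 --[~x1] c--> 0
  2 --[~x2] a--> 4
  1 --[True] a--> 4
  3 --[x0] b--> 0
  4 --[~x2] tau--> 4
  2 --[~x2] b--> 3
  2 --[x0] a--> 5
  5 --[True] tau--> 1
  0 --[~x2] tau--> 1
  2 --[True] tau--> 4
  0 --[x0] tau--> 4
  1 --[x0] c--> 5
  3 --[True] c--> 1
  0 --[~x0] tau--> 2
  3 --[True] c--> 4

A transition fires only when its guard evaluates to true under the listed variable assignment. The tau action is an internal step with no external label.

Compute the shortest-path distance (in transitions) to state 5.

Answer: 2

Trace:
Layered search for 5:
  Layer 0: {0}
  Layer 1: {1,4}
  Layer 2: {5}
5 enters at depth 2; path tau·c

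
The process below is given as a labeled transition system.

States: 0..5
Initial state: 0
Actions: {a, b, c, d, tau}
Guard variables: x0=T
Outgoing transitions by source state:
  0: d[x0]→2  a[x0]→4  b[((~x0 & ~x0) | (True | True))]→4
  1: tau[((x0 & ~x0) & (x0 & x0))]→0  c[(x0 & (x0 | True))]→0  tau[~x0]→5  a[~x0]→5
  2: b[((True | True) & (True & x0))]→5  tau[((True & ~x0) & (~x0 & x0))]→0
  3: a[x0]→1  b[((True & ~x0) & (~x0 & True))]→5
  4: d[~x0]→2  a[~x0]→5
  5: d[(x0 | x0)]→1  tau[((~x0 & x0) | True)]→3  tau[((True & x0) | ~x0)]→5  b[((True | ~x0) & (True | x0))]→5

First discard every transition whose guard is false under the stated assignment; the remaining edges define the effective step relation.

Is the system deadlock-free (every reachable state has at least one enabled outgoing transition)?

Answer: DEADLOCK at state 4

Trace:
Reachable = {0,1,2,3,4,5}
  0: a→4  b→4  d→2  [3 out]
  1: c→0  [1 out]
  2: b→5  [1 out]
  3: a→1  [1 out]
  4: ∅  [STUCK]
  5: b→5  d→1  tau→3  tau→5  [4 out]
trace reaching 4: a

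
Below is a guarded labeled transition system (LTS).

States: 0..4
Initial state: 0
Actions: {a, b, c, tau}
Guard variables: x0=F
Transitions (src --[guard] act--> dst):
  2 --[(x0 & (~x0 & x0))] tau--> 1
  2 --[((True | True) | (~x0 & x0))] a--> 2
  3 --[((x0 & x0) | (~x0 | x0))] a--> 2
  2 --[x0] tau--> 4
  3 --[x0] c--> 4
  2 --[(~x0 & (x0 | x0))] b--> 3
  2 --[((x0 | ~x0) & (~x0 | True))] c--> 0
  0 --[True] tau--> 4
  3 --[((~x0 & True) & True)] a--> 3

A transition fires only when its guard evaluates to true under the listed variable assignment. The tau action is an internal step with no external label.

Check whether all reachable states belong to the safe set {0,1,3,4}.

Answer: INVARIANT HOLDS

Analysis:
Allowed set {0,1,3,4}
Reach set: {0,4}
  0: safe
  4: safe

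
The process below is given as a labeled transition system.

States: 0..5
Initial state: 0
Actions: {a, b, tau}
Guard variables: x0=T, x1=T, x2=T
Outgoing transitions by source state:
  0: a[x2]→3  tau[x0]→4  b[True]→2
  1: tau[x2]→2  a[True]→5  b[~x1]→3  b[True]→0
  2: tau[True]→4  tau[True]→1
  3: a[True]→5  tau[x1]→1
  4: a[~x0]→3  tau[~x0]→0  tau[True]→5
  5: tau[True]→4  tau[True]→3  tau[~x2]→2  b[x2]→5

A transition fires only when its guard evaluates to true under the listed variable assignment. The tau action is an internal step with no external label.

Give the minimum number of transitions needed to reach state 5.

Answer: 2

Trace:
BFS to 5:
  Layer 0: {0}
  Layer 1: {2,3,4}
  Layer 2: {1,5}
5 enters at depth 2; path a·a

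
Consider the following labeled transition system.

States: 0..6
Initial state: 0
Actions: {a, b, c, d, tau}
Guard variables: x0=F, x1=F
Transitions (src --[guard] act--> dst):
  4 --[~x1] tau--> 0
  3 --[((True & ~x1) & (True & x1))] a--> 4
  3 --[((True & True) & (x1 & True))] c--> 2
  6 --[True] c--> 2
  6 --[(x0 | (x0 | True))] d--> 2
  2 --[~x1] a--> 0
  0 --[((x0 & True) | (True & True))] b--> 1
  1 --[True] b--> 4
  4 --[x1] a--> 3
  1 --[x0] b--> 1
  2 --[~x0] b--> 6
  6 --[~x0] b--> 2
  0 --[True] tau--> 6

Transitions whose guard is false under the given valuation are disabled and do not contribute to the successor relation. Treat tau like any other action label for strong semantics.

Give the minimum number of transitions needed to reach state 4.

Answer: 2

Working:
Breadth-first toward 4:
  L0 = {0}
  L1 = {1,6}
  L2 = {2,4}
4 enters at depth 2; path b·b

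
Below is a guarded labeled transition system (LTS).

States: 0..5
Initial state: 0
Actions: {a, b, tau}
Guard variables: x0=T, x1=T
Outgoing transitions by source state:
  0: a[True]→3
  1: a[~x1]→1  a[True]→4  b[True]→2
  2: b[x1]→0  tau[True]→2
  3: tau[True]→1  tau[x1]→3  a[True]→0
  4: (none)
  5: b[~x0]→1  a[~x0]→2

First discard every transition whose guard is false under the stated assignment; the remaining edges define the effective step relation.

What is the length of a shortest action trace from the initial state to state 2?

BFS to 2:
  Layer 0: {0}
  Layer 1: {3}
  Layer 2: {1}
  Layer 3: {2,4}
depth(2)=3, e.g. a·tau·b

Answer: 3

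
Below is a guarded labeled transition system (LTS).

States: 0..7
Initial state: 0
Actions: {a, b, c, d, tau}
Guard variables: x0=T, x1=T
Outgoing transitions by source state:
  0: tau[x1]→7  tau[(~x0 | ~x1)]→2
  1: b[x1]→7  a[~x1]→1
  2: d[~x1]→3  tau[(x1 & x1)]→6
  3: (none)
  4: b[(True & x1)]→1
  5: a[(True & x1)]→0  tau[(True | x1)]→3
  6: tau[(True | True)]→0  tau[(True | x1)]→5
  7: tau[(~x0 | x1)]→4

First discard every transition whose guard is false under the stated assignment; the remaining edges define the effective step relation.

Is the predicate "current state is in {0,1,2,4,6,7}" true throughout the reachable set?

Inv-set: {0,1,2,4,6,7}
Reachable = {0,1,4,7}
  0: safe
  1: safe
  4: safe
  7: safe

Answer: INVARIANT HOLDS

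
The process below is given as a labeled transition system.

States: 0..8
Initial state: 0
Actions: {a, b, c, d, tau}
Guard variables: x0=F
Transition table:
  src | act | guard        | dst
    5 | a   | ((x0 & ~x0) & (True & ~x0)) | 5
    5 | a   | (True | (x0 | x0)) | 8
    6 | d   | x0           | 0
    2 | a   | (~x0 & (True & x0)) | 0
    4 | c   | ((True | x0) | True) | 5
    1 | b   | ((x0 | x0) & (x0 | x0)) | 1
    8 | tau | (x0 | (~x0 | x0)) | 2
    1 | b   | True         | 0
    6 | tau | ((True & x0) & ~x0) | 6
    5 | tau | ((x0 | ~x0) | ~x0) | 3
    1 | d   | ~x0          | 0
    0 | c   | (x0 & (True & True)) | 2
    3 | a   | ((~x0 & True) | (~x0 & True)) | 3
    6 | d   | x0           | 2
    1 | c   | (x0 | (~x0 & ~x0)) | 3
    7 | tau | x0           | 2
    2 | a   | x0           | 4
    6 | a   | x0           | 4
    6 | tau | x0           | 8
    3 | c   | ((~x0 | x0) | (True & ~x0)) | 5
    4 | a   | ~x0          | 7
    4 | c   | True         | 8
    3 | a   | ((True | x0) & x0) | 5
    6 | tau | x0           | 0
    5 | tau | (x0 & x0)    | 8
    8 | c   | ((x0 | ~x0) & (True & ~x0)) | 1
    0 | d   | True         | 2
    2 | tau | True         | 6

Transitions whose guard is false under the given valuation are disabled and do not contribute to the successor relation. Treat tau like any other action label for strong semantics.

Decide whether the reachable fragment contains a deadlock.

Answer: DEADLOCK at state 6

Working:
R = {0,2,6}
  0: d→2  [deg 1]
  2: tau→6  [deg 1]
  6: ∅  [STUCK]
Path to 6: d·tau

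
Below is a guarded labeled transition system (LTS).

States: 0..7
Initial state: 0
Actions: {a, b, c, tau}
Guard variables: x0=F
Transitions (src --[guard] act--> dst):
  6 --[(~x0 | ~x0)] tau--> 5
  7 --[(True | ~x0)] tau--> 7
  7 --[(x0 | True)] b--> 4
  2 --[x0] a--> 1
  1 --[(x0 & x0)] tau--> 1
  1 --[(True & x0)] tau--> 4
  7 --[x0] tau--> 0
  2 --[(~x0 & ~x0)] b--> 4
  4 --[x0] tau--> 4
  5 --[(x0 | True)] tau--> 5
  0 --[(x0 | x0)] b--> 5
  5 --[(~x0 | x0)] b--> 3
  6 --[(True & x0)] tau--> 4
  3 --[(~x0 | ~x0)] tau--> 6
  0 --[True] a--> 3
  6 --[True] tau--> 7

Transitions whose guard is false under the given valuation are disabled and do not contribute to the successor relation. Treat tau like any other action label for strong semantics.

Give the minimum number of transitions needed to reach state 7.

Answer: 3

Trace:
Breadth-first toward 7:
  L0 = {0}
  L1 = {3}
  L2 = {6}
  L3 = {5,7}
first hit 7 at d=3 via a·tau·tau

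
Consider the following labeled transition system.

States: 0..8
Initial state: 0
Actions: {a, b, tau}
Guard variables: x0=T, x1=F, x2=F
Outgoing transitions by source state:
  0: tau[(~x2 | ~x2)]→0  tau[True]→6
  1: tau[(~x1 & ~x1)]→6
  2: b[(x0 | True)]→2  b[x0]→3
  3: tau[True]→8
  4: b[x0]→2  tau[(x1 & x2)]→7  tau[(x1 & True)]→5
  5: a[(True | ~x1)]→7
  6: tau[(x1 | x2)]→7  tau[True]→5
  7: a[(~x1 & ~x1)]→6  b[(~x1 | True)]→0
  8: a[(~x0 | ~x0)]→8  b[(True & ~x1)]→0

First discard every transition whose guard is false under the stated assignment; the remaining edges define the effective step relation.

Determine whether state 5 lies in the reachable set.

Answer: REACHABLE

Working:
12 transition(s) survive guard evaluation.
depth 0: {0}
depth 1: {6}  cumulative {0,6}
depth 2: {5}  cumulative {0,5,6}
depth 3: {7}  cumulative {0,5,6,7}
Reachable = {0,5,6,7}
Path to 5: tau·tau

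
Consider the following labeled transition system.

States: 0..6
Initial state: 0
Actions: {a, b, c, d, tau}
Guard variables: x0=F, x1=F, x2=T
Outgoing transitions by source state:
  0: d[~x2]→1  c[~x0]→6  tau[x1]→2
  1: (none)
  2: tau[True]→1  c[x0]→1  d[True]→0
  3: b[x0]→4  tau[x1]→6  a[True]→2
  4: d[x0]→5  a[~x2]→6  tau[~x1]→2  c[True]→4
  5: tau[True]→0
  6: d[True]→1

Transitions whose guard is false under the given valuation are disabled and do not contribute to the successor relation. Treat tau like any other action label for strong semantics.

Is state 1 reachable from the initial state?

After dropping false guards: 8 live edges.
L0 = {0}
L1 = {6}  total {0,6}
L2 = {1}  total {0,1,6}
R = {0,1,6}
trace reaching 1: c·d

Answer: REACHABLE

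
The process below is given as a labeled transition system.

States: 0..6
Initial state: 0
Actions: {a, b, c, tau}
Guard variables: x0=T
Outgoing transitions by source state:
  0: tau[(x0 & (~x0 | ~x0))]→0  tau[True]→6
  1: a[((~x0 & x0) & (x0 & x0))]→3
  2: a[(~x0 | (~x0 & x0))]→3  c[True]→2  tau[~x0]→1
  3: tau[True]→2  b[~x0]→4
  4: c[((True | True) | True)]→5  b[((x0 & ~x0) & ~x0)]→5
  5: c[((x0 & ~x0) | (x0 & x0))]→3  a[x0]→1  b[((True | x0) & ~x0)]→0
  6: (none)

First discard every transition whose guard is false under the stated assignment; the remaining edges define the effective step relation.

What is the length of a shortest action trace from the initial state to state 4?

Layered search for 4:
  Layer 0: {0}
  Layer 1: {6}
4 never appears.

Answer: UNREACHABLE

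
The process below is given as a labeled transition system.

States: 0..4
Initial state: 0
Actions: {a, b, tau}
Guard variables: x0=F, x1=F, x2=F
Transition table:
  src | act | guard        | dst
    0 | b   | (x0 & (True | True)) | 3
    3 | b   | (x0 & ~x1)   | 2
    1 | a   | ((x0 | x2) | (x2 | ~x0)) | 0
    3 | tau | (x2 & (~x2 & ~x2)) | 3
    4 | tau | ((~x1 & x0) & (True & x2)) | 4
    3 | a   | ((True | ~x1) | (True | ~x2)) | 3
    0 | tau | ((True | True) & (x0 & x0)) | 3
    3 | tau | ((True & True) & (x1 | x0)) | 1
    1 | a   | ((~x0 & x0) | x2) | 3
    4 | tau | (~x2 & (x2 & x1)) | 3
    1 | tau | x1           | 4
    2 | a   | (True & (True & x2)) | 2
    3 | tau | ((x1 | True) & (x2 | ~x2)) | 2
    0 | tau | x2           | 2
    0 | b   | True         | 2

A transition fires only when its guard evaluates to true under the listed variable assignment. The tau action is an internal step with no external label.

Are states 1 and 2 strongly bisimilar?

Answer: NOT BISIMILAR

Working:
Bisimulation quotient by refinement:
  π0 = {{0,1,2,3,4}}
  π1 = {{0},{1},{2,4},{3}}
stable after 2 split(s): 4 block(s)
[1]={1}  [2]={2,4}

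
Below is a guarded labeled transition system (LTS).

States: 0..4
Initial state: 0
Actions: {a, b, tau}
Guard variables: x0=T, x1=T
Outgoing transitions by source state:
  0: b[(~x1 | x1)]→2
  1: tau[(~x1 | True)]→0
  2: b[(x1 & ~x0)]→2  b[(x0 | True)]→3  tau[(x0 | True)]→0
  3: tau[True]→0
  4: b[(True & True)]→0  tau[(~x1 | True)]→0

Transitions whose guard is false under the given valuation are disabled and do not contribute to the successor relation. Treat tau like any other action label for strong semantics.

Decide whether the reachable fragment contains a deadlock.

Answer: DEADLOCK-FREE

Working:
R = {0,2,3}
  0: b→2  [deg 1]
  2: b→3  tau→0  [deg 2]
  3: tau→0  [deg 1]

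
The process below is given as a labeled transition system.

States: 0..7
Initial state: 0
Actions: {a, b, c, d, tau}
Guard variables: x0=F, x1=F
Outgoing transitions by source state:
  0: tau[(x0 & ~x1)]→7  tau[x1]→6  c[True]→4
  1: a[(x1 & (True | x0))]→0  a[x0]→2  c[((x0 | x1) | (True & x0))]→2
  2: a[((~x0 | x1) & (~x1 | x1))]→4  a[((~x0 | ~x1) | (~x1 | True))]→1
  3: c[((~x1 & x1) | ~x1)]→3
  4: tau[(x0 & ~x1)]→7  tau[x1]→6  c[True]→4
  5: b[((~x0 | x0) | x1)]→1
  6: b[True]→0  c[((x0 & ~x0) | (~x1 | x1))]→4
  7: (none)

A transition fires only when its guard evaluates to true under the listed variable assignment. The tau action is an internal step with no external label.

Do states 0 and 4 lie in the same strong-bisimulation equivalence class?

Compute ~ classes (split until stable):
  round 0: {{0,1,2,3,4,5,6,7}}
  round 1: {{0,3,4},{1,7},{2},{5},{6}}
Fixed point at round 2; 5 class(es).
0∈{0,3,4}, 4∈{0,3,4}

Answer: BISIMILAR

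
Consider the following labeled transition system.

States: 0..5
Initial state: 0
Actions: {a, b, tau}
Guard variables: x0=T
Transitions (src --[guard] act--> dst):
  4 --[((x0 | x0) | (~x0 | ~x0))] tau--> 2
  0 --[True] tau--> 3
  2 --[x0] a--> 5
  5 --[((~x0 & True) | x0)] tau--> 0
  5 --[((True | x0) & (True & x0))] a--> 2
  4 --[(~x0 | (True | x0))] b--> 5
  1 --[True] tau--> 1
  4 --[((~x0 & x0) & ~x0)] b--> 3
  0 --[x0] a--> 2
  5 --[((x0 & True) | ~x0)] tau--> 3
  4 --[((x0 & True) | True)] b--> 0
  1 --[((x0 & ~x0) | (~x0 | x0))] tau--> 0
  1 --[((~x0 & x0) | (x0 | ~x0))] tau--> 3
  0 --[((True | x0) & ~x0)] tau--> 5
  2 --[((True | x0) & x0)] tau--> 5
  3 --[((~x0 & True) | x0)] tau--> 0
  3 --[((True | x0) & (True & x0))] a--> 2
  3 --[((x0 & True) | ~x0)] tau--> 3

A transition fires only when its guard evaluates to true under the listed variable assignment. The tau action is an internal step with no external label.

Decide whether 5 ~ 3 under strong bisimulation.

Compute ~ classes (split until stable):
  π0 = {{0,1,2,3,4,5}}
  π1 = {{0,2,3,5},{1},{4}}
Fixed point at round 2; 3 class(es).
class of 5: {0,2,3,5}; class of 3: {0,2,3,5}

Answer: BISIMILAR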